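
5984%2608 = 768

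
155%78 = 77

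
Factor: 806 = 2^1*13^1*31^1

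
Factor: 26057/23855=71/65 = 5^(- 1)*13^ ( - 1)*71^1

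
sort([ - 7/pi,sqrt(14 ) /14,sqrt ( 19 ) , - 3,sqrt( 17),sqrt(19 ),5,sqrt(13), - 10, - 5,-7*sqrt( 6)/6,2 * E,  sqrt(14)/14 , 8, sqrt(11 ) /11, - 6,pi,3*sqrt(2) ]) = [ - 10,  -  6 , - 5, - 3, - 7 * sqrt( 6 )/6,  -  7/pi, sqrt ( 14 )/14, sqrt(14 )/14, sqrt( 11 ) /11,  pi,  sqrt(13 ),  sqrt( 17),3*sqrt(2 ),sqrt(19),sqrt( 19 ), 5,2*E,8 ]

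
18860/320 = 58 + 15/16=58.94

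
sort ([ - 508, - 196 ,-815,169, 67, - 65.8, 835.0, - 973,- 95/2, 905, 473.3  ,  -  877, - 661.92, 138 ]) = [ - 973 , - 877, - 815, - 661.92, - 508, - 196, -65.8, -95/2, 67,138, 169,473.3, 835.0, 905]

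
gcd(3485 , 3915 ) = 5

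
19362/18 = 1075 + 2/3 = 1075.67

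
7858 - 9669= - 1811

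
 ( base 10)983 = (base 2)1111010111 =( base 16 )3D7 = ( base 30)12n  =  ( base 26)1BL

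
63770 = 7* 9110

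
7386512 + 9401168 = 16787680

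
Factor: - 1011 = -3^1 * 337^1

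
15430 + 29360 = 44790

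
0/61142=0  =  0.00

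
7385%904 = 153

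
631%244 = 143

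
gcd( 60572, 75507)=1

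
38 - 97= - 59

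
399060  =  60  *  6651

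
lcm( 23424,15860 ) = 1522560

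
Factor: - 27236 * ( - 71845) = 1956770420 = 2^2 *5^1 * 11^1*619^1*14369^1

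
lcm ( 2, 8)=8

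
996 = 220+776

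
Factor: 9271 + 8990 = 18261 = 3^2*2029^1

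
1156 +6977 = 8133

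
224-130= 94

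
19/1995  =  1/105 = 0.01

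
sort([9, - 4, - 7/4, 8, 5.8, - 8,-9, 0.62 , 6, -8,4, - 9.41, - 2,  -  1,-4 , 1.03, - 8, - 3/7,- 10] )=[ - 10, - 9.41, - 9, - 8, - 8,-8, - 4, - 4,  -  2,- 7/4,  -  1, - 3/7,0.62 , 1.03, 4,5.8,6, 8,9]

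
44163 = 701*63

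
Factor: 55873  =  59^1*947^1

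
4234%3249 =985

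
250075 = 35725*7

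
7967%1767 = 899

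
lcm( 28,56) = 56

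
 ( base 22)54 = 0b1110010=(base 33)3F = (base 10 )114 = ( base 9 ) 136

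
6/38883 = 2/12961 = 0.00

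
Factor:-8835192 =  - 2^3*3^2*277^1*443^1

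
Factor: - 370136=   -2^3 * 13^1 *3559^1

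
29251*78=2281578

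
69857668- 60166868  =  9690800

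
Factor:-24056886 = -2^1*3^1 * 7^1*67^1 * 83^1*103^1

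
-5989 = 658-6647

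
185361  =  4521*41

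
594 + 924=1518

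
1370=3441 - 2071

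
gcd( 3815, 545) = 545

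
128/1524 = 32/381= 0.08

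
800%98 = 16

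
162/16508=81/8254 = 0.01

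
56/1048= 7/131=0.05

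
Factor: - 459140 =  - 2^2*5^1*11^1*2087^1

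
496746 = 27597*18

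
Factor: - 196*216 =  - 42336 = - 2^5*3^3*7^2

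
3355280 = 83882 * 40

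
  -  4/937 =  - 1  +  933/937 = - 0.00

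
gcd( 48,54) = 6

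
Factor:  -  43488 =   -  2^5*3^2*151^1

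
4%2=0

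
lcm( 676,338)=676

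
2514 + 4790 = 7304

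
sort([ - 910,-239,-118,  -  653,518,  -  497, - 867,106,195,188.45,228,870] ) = [- 910, -867,-653, - 497, - 239, - 118,106,188.45, 195, 228,518,870]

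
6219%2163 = 1893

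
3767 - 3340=427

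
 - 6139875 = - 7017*875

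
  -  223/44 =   -  6 + 41/44 =-  5.07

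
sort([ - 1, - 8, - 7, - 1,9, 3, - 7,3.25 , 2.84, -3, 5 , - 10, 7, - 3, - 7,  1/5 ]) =[ - 10, - 8 , - 7, - 7, - 7, - 3, - 3,-1, - 1,  1/5 , 2.84,  3 , 3.25, 5, 7, 9 ]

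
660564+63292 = 723856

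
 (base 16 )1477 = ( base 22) AI3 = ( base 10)5239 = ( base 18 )g31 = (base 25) 89e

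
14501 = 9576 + 4925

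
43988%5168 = 2644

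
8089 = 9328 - 1239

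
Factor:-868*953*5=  - 2^2*5^1*7^1  *  31^1*953^1 = - 4136020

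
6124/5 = 6124/5 = 1224.80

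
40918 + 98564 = 139482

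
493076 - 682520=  - 189444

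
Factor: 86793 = 3^1*7^1 *4133^1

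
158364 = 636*249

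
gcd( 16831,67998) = 1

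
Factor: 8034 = 2^1*3^1 * 13^1*103^1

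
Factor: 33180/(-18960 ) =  - 2^ ( - 2)*7^1 = - 7/4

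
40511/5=40511/5 = 8102.20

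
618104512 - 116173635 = 501930877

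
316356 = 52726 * 6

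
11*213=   2343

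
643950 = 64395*10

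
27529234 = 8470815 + 19058419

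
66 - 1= 65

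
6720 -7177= - 457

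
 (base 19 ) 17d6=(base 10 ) 9639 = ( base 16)25A7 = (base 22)JK3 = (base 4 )2112213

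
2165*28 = 60620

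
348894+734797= 1083691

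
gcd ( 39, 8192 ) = 1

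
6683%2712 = 1259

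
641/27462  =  641/27462 =0.02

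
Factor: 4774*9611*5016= 2^4*3^1*7^2*11^2 * 19^1*31^1*1373^1 = 230148696624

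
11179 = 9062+2117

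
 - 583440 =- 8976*65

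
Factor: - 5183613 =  - 3^2*575957^1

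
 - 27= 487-514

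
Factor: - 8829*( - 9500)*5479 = 2^2*3^4*5^3* 19^1 * 109^1*5479^1 = 459553864500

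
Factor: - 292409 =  - 13^1*83^1*271^1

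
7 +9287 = 9294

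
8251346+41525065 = 49776411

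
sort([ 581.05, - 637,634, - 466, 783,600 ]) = [ - 637,- 466,581.05,  600,634,783]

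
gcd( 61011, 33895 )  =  6779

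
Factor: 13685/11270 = 2^( - 1 )*7^( - 1)*17^1 =17/14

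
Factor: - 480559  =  -29^1*73^1*227^1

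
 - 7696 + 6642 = - 1054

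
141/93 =1 + 16/31 = 1.52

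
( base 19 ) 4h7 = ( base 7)5113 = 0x6EE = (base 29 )235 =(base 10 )1774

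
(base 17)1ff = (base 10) 559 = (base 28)JR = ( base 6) 2331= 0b1000101111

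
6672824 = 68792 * 97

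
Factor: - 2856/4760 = - 3^1*5^(-1 ) = - 3/5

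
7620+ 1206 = 8826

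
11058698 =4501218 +6557480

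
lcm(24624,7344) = 418608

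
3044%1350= 344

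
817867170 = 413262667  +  404604503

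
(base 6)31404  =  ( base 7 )15253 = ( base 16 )109C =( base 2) 1000010011100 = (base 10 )4252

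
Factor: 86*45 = 3870 = 2^1*3^2*5^1*43^1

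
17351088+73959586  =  91310674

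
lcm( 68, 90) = 3060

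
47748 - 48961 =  - 1213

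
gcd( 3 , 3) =3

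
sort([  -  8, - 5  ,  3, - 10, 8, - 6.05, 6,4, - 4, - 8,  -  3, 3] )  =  [ - 10, -8, - 8, - 6.05 , - 5,  -  4 ,-3, 3 , 3,4, 6, 8]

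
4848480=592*8190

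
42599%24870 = 17729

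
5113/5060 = 5113/5060= 1.01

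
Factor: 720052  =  2^2*17^1*10589^1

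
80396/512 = 157 + 3/128=157.02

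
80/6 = 13 + 1/3 = 13.33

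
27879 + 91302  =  119181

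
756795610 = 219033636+537761974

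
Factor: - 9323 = -9323^1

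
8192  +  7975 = 16167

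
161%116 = 45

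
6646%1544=470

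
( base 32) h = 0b10001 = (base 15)12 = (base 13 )14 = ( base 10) 17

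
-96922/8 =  - 12116+3/4=- 12115.25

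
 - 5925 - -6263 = 338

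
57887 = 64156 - 6269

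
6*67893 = 407358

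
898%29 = 28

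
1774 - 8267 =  - 6493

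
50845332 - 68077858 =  - 17232526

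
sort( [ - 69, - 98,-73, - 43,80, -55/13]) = [ - 98, - 73, -69 , - 43, - 55/13,80] 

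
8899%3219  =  2461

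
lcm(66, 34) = 1122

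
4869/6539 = 4869/6539 = 0.74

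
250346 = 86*2911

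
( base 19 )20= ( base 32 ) 16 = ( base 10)38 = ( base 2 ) 100110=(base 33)15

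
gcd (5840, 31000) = 40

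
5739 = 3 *1913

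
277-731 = -454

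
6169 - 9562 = - 3393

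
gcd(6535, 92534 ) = 1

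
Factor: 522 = 2^1*3^2*29^1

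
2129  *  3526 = 7506854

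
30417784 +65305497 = 95723281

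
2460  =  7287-4827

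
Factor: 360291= 3^1*120097^1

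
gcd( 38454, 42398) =986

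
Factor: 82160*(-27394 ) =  - 2^5*5^1*13^1*79^1*13697^1= -2250691040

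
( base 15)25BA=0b1111101110010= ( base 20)102A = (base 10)8050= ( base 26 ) bng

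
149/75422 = 149/75422= 0.00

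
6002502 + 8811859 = 14814361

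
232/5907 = 232/5907 = 0.04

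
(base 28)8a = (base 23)A4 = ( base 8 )352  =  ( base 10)234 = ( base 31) 7h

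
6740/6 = 3370/3 = 1123.33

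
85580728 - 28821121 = 56759607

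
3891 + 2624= 6515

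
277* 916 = 253732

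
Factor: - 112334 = - 2^1*56167^1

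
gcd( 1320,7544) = 8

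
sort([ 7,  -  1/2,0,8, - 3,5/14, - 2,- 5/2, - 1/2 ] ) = [ - 3,  -  5/2,-2 , - 1/2,  -  1/2,0, 5/14, 7, 8 ] 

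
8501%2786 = 143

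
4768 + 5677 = 10445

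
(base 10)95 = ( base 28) 3B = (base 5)340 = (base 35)2P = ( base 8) 137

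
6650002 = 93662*71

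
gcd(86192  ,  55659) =1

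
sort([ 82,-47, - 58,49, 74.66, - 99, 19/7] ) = [ - 99,- 58, - 47,  19/7,49, 74.66, 82 ]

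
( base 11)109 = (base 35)3P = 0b10000010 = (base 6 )334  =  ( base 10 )130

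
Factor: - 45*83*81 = - 302535 = -3^6*5^1 * 83^1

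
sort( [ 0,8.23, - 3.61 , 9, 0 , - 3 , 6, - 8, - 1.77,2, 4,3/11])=[ - 8, - 3.61,-3, - 1.77, 0 , 0,3/11, 2,4  ,  6,8.23, 9 ] 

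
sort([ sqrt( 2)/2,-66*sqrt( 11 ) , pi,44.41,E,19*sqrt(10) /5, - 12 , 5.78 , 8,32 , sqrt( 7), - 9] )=[ - 66*sqrt( 11), - 12, - 9 , sqrt( 2)/2 , sqrt( 7),E,pi , 5.78, 8,  19*sqrt( 10)/5 , 32, 44.41 ]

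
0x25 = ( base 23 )1E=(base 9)41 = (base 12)31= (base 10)37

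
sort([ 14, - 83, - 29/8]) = [ - 83 , - 29/8, 14]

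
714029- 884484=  - 170455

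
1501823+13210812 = 14712635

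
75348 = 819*92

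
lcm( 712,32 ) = 2848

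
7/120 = 7/120 = 0.06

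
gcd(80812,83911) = 1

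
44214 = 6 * 7369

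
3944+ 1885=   5829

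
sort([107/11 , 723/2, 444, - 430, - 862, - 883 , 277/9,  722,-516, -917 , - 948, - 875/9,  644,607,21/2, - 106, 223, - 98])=[  -  948, - 917, - 883, - 862, - 516, - 430 ,-106,  -  98, - 875/9,107/11,  21/2,  277/9 , 223,723/2, 444, 607,644,722]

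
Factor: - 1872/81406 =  - 72/3131 = - 2^3* 3^2*31^( - 1 )*101^( - 1 ) 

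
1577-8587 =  - 7010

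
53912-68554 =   -  14642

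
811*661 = 536071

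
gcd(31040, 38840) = 40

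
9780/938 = 4890/469 =10.43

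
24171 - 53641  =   -29470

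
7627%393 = 160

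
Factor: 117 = 3^2*13^1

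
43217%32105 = 11112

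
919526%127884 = 24338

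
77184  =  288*268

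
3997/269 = 3997/269 = 14.86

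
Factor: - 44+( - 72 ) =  - 116= - 2^2* 29^1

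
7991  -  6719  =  1272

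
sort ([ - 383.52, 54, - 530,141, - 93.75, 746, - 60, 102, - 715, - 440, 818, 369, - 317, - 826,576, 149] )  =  [ - 826, - 715,-530, - 440,-383.52, - 317,-93.75, - 60, 54, 102, 141, 149,369, 576,746, 818]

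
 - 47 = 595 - 642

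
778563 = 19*40977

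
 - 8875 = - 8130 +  - 745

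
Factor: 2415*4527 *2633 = 28785812265 =3^3*5^1*7^1*23^1 * 503^1*2633^1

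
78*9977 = 778206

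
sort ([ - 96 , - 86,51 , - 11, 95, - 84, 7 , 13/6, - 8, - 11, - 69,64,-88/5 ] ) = [ - 96, -86, - 84 ,  -  69, - 88/5, - 11, - 11,-8,13/6, 7,51,64,95]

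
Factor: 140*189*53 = 1402380 = 2^2*3^3 * 5^1*7^2*53^1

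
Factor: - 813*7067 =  - 3^1*37^1*191^1*271^1 = - 5745471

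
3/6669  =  1/2223 =0.00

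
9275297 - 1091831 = 8183466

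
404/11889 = 404/11889 = 0.03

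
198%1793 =198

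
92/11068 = 23/2767 = 0.01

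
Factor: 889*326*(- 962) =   -  278801068  =  -2^2*7^1*13^1*37^1*127^1*163^1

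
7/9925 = 7/9925 = 0.00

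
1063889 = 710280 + 353609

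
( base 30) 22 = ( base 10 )62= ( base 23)2g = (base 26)2a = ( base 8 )76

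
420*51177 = 21494340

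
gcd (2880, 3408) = 48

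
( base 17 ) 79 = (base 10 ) 128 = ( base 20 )68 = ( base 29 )4c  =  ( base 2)10000000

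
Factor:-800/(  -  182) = 2^4*5^2*7^( - 1)*13^( - 1) = 400/91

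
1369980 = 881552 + 488428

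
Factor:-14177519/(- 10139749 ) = 19^( - 1)*533671^( - 1)*14177519^1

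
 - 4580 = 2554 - 7134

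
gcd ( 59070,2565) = 15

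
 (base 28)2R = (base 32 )2j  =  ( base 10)83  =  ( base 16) 53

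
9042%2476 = 1614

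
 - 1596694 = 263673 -1860367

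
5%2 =1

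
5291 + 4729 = 10020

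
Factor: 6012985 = 5^1*11^1 *17^1 *59^1*109^1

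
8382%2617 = 531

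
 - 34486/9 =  - 3832+2/9 = -3831.78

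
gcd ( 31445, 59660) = 95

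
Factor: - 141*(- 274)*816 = 2^5*3^2*17^1*47^1*137^1 = 31525344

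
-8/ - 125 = 8/125 = 0.06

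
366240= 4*91560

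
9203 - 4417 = 4786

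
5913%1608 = 1089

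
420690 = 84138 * 5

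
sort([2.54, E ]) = [ 2.54, E] 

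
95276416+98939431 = 194215847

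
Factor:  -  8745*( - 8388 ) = 2^2*3^3 * 5^1*11^1*53^1*  233^1  =  73353060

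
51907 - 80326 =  - 28419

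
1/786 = 1/786=   0.00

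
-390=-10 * 39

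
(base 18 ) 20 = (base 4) 210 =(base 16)24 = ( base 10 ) 36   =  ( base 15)26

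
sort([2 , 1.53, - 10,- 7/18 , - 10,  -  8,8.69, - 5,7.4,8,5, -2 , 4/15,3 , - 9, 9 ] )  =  [ - 10, - 10, - 9, - 8,-5, - 2 , - 7/18,4/15,1.53,2,  3, 5 , 7.4,8,8.69,9]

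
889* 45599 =40537511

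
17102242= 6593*2594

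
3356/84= 39+20/21 = 39.95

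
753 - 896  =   - 143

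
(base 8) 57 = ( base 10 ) 47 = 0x2f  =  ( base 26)1l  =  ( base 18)2b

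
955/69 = 955/69 = 13.84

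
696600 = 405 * 1720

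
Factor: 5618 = 2^1  *53^2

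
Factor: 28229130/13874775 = 1881942/924985 = 2^1*3^1*5^(-1 ) * 83^1 *3779^1*184997^(-1 ) 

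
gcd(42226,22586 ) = 982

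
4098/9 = 455 + 1/3  =  455.33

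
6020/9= 668 + 8/9 = 668.89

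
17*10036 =170612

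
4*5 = 20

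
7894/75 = 105+19/75 = 105.25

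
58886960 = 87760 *671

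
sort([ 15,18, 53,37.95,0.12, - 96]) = [ - 96,  0.12,15,18, 37.95,  53]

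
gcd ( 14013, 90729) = 9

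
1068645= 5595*191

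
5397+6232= 11629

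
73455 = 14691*5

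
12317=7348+4969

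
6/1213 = 6/1213 = 0.00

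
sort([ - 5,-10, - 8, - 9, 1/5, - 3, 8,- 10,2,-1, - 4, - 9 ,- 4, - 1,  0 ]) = [ - 10,-10,- 9, - 9, - 8, - 5, - 4,- 4, - 3 ,  -  1, - 1,0, 1/5, 2,8]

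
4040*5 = 20200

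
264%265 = 264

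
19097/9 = 2121+8/9  =  2121.89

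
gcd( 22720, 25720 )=40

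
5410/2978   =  1 + 1216/1489 = 1.82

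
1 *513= 513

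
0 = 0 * 976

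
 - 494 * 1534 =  - 757796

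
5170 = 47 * 110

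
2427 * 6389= 15506103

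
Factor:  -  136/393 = - 2^3*3^(-1)*17^1  *131^( - 1) 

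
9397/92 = 102 + 13/92 = 102.14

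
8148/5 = 1629+3/5 = 1629.60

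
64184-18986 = 45198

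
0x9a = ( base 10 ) 154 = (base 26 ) 5o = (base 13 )BB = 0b10011010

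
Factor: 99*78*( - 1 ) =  - 7722 = - 2^1*3^3 * 11^1*13^1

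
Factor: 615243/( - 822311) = -3^1*7^( - 1 )*79^(-1)*1487^(-1 )*205081^1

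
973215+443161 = 1416376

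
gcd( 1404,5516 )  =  4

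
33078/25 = 33078/25 = 1323.12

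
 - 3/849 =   -  1 + 282/283 = - 0.00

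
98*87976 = 8621648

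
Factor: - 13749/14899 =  - 3^1*47^( - 1)*317^( - 1)*4583^1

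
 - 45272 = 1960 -47232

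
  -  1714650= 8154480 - 9869130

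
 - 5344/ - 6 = 890 +2/3 = 890.67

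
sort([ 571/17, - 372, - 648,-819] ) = [ - 819, - 648, - 372, 571/17]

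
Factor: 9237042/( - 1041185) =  - 2^1*3^2 *5^( - 1 )*53^( - 1)*3929^( - 1 )*513169^1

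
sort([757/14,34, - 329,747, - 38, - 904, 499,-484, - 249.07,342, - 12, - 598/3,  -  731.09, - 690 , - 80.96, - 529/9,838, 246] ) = [  -  904,- 731.09, - 690, - 484, - 329, - 249.07, - 598/3, -80.96, - 529/9, - 38, - 12,  34, 757/14,246, 342, 499  ,  747,838 ]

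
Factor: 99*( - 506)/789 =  - 2^1*3^1 * 11^2*23^1 *263^( - 1) = - 16698/263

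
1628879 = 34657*47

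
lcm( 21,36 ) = 252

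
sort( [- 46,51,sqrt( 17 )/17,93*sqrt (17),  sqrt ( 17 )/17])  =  [ - 46,sqrt( 17)/17,sqrt ( 17) /17,51,93 * sqrt(17) ]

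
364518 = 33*11046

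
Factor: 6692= 2^2*7^1*239^1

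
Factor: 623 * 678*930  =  2^2*3^2*5^1* 7^1 *31^1*89^1*113^1   =  392826420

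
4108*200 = 821600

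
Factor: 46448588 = 2^2*11612147^1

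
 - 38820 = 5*( - 7764 ) 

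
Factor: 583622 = 2^1*13^1*22447^1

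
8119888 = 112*72499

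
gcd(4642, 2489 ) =1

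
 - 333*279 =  - 92907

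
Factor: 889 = 7^1*127^1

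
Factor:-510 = -2^1 * 3^1 *5^1 * 17^1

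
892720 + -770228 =122492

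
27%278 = 27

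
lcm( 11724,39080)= 117240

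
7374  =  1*7374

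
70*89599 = 6271930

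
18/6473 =18/6473 = 0.00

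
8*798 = 6384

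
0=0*234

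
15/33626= 15/33626 = 0.00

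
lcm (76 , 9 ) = 684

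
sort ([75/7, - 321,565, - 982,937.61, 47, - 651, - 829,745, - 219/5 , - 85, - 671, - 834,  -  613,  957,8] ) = [ - 982, - 834 , - 829, - 671, - 651 , - 613, - 321, - 85, -219/5,8,75/7, 47, 565  ,  745, 937.61, 957 ]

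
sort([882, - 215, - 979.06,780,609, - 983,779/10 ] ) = [-983, - 979.06, - 215,779/10, 609, 780,882 ]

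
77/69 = 1+8/69 = 1.12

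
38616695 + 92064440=130681135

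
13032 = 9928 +3104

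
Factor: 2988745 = 5^1*71^1*8419^1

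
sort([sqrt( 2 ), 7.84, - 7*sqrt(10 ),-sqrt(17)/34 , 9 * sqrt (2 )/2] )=[ - 7*sqrt ( 10 ),-sqrt( 17)/34, sqrt ( 2) , 9*sqrt(2)/2, 7.84 ]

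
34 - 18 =16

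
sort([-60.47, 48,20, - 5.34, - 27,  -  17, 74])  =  [ - 60.47,-27, - 17, - 5.34, 20 , 48, 74]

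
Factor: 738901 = 631^1*1171^1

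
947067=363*2609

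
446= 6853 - 6407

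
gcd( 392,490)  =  98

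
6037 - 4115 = 1922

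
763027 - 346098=416929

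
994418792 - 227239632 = 767179160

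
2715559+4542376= 7257935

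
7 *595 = 4165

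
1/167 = 1/167 = 0.01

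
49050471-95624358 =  - 46573887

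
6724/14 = 3362/7= 480.29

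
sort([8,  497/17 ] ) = [8,497/17 ] 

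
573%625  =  573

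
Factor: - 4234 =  - 2^1*29^1 * 73^1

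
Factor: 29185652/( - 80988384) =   -  2^( - 3) * 3^( - 1) * 843629^(-1)*7296413^1 = -7296413/20247096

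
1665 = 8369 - 6704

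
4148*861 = 3571428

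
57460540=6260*9179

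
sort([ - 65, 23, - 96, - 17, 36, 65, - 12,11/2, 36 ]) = [-96, - 65, - 17,  -  12, 11/2, 23 , 36,36,65] 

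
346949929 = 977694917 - 630744988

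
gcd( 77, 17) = 1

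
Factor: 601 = 601^1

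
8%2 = 0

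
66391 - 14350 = 52041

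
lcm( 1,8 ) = 8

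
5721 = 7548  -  1827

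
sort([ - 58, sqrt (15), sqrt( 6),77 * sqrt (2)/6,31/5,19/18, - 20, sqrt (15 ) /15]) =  [ - 58, - 20, sqrt (15 ) /15,19/18,sqrt(6),sqrt(15), 31/5,77*sqrt( 2)/6]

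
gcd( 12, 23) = 1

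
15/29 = 15/29 = 0.52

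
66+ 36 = 102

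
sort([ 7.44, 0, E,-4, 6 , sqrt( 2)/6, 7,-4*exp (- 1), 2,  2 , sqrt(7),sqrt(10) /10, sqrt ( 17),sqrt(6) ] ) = [ - 4,-4*exp(-1 ) , 0,  sqrt(2)/6, sqrt (10)/10, 2,2, sqrt( 6), sqrt( 7), E,  sqrt(17), 6 , 7, 7.44] 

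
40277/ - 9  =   - 40277/9 = - 4475.22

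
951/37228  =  951/37228 = 0.03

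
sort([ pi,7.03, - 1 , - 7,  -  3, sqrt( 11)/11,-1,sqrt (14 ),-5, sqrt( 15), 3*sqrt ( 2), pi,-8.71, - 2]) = [ - 8.71,-7, - 5 ,-3, - 2,- 1,- 1, sqrt( 11 )/11, pi,  pi, sqrt ( 14),sqrt (15), 3*sqrt( 2), 7.03] 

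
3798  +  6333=10131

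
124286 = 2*62143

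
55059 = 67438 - 12379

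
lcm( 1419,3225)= 35475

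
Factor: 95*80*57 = 433200 = 2^4*3^1*5^2*19^2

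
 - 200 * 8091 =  - 1618200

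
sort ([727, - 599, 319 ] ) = [- 599, 319,727 ]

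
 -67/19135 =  - 67/19135 = - 0.00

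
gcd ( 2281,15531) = 1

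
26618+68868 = 95486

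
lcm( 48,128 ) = 384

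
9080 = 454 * 20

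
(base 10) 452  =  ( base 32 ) e4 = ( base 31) ei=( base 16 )1c4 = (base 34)da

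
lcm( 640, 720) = 5760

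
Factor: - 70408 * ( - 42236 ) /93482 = 2^4*13^1  *  43^( - 1 )*677^1 * 1087^( - 1)*10559^1 = 1486876144/46741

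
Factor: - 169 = -13^2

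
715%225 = 40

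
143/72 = 1 + 71/72 = 1.99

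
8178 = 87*94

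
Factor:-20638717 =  - 11^1* 1876247^1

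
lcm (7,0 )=0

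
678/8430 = 113/1405 =0.08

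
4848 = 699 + 4149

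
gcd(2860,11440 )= 2860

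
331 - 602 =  - 271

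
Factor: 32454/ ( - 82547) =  - 2^1*3^3*23^(-1 )*37^( - 1)*97^( - 1)*601^1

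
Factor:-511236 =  - 2^2*3^2 * 11^1 * 1291^1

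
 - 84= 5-89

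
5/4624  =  5/4624 = 0.00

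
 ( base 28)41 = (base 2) 1110001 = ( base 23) 4l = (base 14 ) 81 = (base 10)113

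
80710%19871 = 1226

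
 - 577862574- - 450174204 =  - 127688370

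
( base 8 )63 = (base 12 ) 43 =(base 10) 51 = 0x33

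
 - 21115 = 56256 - 77371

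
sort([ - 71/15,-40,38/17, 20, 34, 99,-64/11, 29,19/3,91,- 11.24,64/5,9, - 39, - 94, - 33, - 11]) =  [ - 94, - 40,  -  39, - 33, - 11.24,-11,-64/11,-71/15,  38/17,19/3, 9, 64/5,  20, 29, 34,91 , 99] 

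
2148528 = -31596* ( - 68 )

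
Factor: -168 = -2^3*3^1 *7^1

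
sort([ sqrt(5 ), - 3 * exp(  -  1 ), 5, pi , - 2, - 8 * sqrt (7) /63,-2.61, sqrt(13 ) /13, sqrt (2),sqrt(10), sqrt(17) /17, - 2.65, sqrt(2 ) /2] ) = [ - 2.65,  -  2.61, - 2, - 3*exp ( -1 ),-8*sqrt ( 7)/63 , sqrt(17) /17, sqrt( 13)/13, sqrt( 2)/2,sqrt(2 ),  sqrt(5 ),pi,  sqrt (10 ),5] 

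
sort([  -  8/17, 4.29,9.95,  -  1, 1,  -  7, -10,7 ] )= [ -10,- 7, - 1, - 8/17,1,4.29,7,9.95]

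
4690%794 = 720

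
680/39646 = 340/19823 =0.02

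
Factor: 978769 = 11^2 * 8089^1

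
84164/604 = 21041/151 = 139.34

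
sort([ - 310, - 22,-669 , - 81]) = [ - 669, - 310, - 81, - 22]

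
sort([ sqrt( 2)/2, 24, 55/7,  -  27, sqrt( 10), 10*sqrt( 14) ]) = [ - 27,sqrt( 2)/2,  sqrt( 10 ),55/7, 24, 10 * sqrt(14) ] 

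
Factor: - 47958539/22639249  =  -461^( - 1) * 49109^( - 1)*47958539^1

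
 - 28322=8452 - 36774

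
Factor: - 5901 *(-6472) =38191272 = 2^3*3^1*7^1 * 281^1*809^1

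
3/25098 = 1/8366=0.00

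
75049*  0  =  0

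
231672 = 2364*98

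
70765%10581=7279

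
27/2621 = 27/2621 =0.01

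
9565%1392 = 1213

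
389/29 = 13+ 12/29 = 13.41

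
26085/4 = 6521+1/4 = 6521.25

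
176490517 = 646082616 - 469592099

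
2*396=792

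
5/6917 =5/6917=0.00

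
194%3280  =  194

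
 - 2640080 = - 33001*80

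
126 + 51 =177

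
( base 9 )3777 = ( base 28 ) 3go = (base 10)2824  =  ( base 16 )B08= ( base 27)3ng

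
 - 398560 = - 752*530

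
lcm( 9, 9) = 9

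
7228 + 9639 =16867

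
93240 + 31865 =125105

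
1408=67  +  1341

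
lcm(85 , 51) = 255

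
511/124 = 4 + 15/124= 4.12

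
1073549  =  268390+805159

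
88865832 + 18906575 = 107772407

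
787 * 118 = 92866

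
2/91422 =1/45711  =  0.00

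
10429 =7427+3002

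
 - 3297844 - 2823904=- 6121748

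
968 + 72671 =73639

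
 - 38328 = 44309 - 82637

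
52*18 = 936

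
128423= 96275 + 32148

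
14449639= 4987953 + 9461686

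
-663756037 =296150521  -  959906558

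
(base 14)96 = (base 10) 132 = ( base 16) 84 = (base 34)3U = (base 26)52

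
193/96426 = 193/96426 = 0.00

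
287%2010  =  287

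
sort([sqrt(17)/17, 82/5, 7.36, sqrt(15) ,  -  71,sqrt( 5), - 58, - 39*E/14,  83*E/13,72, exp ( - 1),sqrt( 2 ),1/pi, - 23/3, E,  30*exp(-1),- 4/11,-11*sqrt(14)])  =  [ - 71 ,- 58, - 11*sqrt( 14),  -  23/3, - 39*E/14,-4/11,sqrt( 17) /17,1/pi,exp(- 1 ),sqrt( 2),sqrt(5),E, sqrt (15), 7.36,30*exp( - 1),82/5,83*E/13  ,  72] 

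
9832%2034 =1696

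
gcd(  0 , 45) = 45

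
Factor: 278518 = 2^1*157^1*887^1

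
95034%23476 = 1130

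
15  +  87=102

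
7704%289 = 190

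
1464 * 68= 99552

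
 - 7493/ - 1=7493/1 = 7493.00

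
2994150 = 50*59883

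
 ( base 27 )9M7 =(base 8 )15772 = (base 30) 7SM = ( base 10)7162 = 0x1bfa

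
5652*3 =16956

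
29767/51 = 1751/3 = 583.67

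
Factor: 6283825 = 5^2*251353^1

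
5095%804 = 271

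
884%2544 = 884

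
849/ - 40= -22+31/40= - 21.23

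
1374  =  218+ 1156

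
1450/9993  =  1450/9993 = 0.15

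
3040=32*95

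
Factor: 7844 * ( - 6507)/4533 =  - 2^2*3^2*37^1*53^1*241^1*1511^( - 1)= -  17013636/1511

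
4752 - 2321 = 2431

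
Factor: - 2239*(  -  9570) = 21427230 = 2^1*3^1*5^1 * 11^1*29^1*2239^1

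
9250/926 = 4625/463 = 9.99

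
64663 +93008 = 157671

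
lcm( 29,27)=783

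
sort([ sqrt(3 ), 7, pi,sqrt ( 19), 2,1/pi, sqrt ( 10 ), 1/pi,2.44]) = [ 1/pi , 1/pi,  sqrt(3), 2,2.44, pi, sqrt(10),sqrt(19),7] 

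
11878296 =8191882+3686414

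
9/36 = 1/4 = 0.25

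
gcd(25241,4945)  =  43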